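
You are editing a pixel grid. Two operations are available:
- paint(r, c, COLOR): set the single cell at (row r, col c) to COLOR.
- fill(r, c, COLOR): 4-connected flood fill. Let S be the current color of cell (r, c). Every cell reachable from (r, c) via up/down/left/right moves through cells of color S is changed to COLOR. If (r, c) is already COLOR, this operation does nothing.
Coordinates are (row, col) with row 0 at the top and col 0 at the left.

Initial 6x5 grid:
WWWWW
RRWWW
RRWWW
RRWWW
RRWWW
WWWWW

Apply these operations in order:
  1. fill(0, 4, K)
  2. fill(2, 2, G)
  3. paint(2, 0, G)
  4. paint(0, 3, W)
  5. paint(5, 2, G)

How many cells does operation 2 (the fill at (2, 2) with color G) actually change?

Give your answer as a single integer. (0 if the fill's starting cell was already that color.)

After op 1 fill(0,4,K) [22 cells changed]:
KKKKK
RRKKK
RRKKK
RRKKK
RRKKK
KKKKK
After op 2 fill(2,2,G) [22 cells changed]:
GGGGG
RRGGG
RRGGG
RRGGG
RRGGG
GGGGG

Answer: 22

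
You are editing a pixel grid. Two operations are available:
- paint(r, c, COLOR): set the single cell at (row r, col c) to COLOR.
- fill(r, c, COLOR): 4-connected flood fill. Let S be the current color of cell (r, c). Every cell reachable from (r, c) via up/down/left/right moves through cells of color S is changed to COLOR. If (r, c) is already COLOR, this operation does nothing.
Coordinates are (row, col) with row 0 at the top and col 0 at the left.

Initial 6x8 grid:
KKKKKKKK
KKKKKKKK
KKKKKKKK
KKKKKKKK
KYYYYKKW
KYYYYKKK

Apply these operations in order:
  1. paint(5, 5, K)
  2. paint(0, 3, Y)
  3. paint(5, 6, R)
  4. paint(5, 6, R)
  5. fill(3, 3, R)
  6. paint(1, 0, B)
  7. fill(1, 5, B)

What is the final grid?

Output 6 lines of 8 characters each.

After op 1 paint(5,5,K):
KKKKKKKK
KKKKKKKK
KKKKKKKK
KKKKKKKK
KYYYYKKW
KYYYYKKK
After op 2 paint(0,3,Y):
KKKYKKKK
KKKKKKKK
KKKKKKKK
KKKKKKKK
KYYYYKKW
KYYYYKKK
After op 3 paint(5,6,R):
KKKYKKKK
KKKKKKKK
KKKKKKKK
KKKKKKKK
KYYYYKKW
KYYYYKRK
After op 4 paint(5,6,R):
KKKYKKKK
KKKKKKKK
KKKKKKKK
KKKKKKKK
KYYYYKKW
KYYYYKRK
After op 5 fill(3,3,R) [36 cells changed]:
RRRYRRRR
RRRRRRRR
RRRRRRRR
RRRRRRRR
RYYYYRRW
RYYYYRRK
After op 6 paint(1,0,B):
RRRYRRRR
BRRRRRRR
RRRRRRRR
RRRRRRRR
RYYYYRRW
RYYYYRRK
After op 7 fill(1,5,B) [36 cells changed]:
BBBYBBBB
BBBBBBBB
BBBBBBBB
BBBBBBBB
BYYYYBBW
BYYYYBBK

Answer: BBBYBBBB
BBBBBBBB
BBBBBBBB
BBBBBBBB
BYYYYBBW
BYYYYBBK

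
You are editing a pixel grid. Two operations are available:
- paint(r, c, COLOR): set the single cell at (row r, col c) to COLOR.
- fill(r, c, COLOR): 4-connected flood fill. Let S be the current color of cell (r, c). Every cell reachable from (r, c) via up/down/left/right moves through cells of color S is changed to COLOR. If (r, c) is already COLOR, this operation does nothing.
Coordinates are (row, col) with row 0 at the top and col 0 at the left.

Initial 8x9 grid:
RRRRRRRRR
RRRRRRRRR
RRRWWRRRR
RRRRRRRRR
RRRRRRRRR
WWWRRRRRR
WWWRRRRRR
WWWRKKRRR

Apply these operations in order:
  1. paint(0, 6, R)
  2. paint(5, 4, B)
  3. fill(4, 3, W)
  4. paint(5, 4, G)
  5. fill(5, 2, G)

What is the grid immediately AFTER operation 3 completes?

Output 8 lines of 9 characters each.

Answer: WWWWWWWWW
WWWWWWWWW
WWWWWWWWW
WWWWWWWWW
WWWWWWWWW
WWWWBWWWW
WWWWWWWWW
WWWWKKWWW

Derivation:
After op 1 paint(0,6,R):
RRRRRRRRR
RRRRRRRRR
RRRWWRRRR
RRRRRRRRR
RRRRRRRRR
WWWRRRRRR
WWWRRRRRR
WWWRKKRRR
After op 2 paint(5,4,B):
RRRRRRRRR
RRRRRRRRR
RRRWWRRRR
RRRRRRRRR
RRRRRRRRR
WWWRBRRRR
WWWRRRRRR
WWWRKKRRR
After op 3 fill(4,3,W) [58 cells changed]:
WWWWWWWWW
WWWWWWWWW
WWWWWWWWW
WWWWWWWWW
WWWWWWWWW
WWWWBWWWW
WWWWWWWWW
WWWWKKWWW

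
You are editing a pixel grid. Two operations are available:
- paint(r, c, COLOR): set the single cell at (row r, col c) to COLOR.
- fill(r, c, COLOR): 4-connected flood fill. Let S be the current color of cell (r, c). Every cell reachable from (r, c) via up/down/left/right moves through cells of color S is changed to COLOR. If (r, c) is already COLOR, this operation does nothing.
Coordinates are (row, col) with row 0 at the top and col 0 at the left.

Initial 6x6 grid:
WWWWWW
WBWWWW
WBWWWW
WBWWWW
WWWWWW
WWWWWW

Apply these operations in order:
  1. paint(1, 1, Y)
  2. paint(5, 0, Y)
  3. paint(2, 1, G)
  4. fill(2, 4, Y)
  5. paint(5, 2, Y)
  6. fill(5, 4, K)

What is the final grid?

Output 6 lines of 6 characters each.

Answer: KKKKKK
KKKKKK
KGKKKK
KBKKKK
KKKKKK
KKKKKK

Derivation:
After op 1 paint(1,1,Y):
WWWWWW
WYWWWW
WBWWWW
WBWWWW
WWWWWW
WWWWWW
After op 2 paint(5,0,Y):
WWWWWW
WYWWWW
WBWWWW
WBWWWW
WWWWWW
YWWWWW
After op 3 paint(2,1,G):
WWWWWW
WYWWWW
WGWWWW
WBWWWW
WWWWWW
YWWWWW
After op 4 fill(2,4,Y) [32 cells changed]:
YYYYYY
YYYYYY
YGYYYY
YBYYYY
YYYYYY
YYYYYY
After op 5 paint(5,2,Y):
YYYYYY
YYYYYY
YGYYYY
YBYYYY
YYYYYY
YYYYYY
After op 6 fill(5,4,K) [34 cells changed]:
KKKKKK
KKKKKK
KGKKKK
KBKKKK
KKKKKK
KKKKKK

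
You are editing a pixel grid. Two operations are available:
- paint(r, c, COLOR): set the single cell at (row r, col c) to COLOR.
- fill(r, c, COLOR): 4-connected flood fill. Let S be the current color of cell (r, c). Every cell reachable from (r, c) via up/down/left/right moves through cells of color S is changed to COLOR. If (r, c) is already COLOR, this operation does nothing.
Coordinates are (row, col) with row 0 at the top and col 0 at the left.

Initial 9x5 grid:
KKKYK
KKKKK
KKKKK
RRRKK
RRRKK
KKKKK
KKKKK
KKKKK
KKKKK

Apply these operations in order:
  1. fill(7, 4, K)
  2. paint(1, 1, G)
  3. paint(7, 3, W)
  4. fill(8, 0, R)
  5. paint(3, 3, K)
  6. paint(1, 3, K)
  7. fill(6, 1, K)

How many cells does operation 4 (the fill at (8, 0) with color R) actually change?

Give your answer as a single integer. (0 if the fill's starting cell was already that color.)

Answer: 36

Derivation:
After op 1 fill(7,4,K) [0 cells changed]:
KKKYK
KKKKK
KKKKK
RRRKK
RRRKK
KKKKK
KKKKK
KKKKK
KKKKK
After op 2 paint(1,1,G):
KKKYK
KGKKK
KKKKK
RRRKK
RRRKK
KKKKK
KKKKK
KKKKK
KKKKK
After op 3 paint(7,3,W):
KKKYK
KGKKK
KKKKK
RRRKK
RRRKK
KKKKK
KKKKK
KKKWK
KKKKK
After op 4 fill(8,0,R) [36 cells changed]:
RRRYR
RGRRR
RRRRR
RRRRR
RRRRR
RRRRR
RRRRR
RRRWR
RRRRR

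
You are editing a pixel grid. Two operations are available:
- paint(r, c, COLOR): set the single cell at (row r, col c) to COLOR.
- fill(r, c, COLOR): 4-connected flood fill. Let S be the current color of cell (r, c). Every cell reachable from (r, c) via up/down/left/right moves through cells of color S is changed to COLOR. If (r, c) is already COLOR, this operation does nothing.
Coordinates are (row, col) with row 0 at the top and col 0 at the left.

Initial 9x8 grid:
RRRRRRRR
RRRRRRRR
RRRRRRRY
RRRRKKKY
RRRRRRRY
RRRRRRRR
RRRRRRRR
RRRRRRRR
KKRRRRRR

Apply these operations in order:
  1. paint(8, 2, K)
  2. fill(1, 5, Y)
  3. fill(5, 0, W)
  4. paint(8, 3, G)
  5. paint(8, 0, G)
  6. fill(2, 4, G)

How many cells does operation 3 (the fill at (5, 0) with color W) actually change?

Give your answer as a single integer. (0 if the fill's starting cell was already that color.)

After op 1 paint(8,2,K):
RRRRRRRR
RRRRRRRR
RRRRRRRY
RRRRKKKY
RRRRRRRY
RRRRRRRR
RRRRRRRR
RRRRRRRR
KKKRRRRR
After op 2 fill(1,5,Y) [63 cells changed]:
YYYYYYYY
YYYYYYYY
YYYYYYYY
YYYYKKKY
YYYYYYYY
YYYYYYYY
YYYYYYYY
YYYYYYYY
KKKYYYYY
After op 3 fill(5,0,W) [66 cells changed]:
WWWWWWWW
WWWWWWWW
WWWWWWWW
WWWWKKKW
WWWWWWWW
WWWWWWWW
WWWWWWWW
WWWWWWWW
KKKWWWWW

Answer: 66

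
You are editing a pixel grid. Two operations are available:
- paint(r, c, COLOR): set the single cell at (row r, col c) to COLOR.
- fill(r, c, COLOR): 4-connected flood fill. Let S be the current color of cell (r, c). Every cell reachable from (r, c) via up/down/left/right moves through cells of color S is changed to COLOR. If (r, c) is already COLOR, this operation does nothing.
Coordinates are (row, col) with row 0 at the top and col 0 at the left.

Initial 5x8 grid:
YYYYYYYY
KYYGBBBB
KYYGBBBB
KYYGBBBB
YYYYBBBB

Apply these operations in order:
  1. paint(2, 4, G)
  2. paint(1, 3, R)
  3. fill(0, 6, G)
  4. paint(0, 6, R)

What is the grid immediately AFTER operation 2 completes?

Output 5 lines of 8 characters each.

After op 1 paint(2,4,G):
YYYYYYYY
KYYGBBBB
KYYGGBBB
KYYGBBBB
YYYYBBBB
After op 2 paint(1,3,R):
YYYYYYYY
KYYRBBBB
KYYGGBBB
KYYGBBBB
YYYYBBBB

Answer: YYYYYYYY
KYYRBBBB
KYYGGBBB
KYYGBBBB
YYYYBBBB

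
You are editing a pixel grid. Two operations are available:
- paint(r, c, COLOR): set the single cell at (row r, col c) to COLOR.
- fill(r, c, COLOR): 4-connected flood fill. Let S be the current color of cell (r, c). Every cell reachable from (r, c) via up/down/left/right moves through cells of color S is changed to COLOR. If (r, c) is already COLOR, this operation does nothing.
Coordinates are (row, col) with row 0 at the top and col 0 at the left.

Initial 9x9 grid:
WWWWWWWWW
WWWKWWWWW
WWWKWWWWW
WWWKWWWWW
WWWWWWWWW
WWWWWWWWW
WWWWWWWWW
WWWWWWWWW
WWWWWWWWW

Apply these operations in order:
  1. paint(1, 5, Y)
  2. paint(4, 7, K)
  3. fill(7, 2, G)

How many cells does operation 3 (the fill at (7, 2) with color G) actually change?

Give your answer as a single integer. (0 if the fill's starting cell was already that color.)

Answer: 76

Derivation:
After op 1 paint(1,5,Y):
WWWWWWWWW
WWWKWYWWW
WWWKWWWWW
WWWKWWWWW
WWWWWWWWW
WWWWWWWWW
WWWWWWWWW
WWWWWWWWW
WWWWWWWWW
After op 2 paint(4,7,K):
WWWWWWWWW
WWWKWYWWW
WWWKWWWWW
WWWKWWWWW
WWWWWWWKW
WWWWWWWWW
WWWWWWWWW
WWWWWWWWW
WWWWWWWWW
After op 3 fill(7,2,G) [76 cells changed]:
GGGGGGGGG
GGGKGYGGG
GGGKGGGGG
GGGKGGGGG
GGGGGGGKG
GGGGGGGGG
GGGGGGGGG
GGGGGGGGG
GGGGGGGGG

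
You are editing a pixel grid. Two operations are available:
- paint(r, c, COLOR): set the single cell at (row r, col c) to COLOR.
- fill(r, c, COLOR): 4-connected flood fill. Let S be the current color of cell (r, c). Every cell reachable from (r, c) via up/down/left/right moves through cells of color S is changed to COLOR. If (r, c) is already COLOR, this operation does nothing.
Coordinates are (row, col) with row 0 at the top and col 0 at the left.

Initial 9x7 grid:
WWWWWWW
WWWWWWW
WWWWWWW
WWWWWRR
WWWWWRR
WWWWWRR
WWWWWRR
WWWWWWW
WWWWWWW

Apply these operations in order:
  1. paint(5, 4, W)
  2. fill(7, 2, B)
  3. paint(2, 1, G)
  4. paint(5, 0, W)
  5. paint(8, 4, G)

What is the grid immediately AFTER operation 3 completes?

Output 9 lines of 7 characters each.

Answer: BBBBBBB
BBBBBBB
BGBBBBB
BBBBBRR
BBBBBRR
BBBBBRR
BBBBBRR
BBBBBBB
BBBBBBB

Derivation:
After op 1 paint(5,4,W):
WWWWWWW
WWWWWWW
WWWWWWW
WWWWWRR
WWWWWRR
WWWWWRR
WWWWWRR
WWWWWWW
WWWWWWW
After op 2 fill(7,2,B) [55 cells changed]:
BBBBBBB
BBBBBBB
BBBBBBB
BBBBBRR
BBBBBRR
BBBBBRR
BBBBBRR
BBBBBBB
BBBBBBB
After op 3 paint(2,1,G):
BBBBBBB
BBBBBBB
BGBBBBB
BBBBBRR
BBBBBRR
BBBBBRR
BBBBBRR
BBBBBBB
BBBBBBB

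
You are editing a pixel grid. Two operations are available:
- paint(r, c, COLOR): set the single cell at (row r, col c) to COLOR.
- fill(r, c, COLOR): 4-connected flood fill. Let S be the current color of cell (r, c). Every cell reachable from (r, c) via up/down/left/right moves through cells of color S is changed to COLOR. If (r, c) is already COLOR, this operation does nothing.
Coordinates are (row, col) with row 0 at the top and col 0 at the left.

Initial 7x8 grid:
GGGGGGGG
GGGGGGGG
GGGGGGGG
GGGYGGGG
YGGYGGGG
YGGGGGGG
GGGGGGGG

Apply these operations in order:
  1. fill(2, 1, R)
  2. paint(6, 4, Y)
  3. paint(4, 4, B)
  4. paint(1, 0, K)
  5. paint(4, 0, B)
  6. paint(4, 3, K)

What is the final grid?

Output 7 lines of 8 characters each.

After op 1 fill(2,1,R) [52 cells changed]:
RRRRRRRR
RRRRRRRR
RRRRRRRR
RRRYRRRR
YRRYRRRR
YRRRRRRR
RRRRRRRR
After op 2 paint(6,4,Y):
RRRRRRRR
RRRRRRRR
RRRRRRRR
RRRYRRRR
YRRYRRRR
YRRRRRRR
RRRRYRRR
After op 3 paint(4,4,B):
RRRRRRRR
RRRRRRRR
RRRRRRRR
RRRYRRRR
YRRYBRRR
YRRRRRRR
RRRRYRRR
After op 4 paint(1,0,K):
RRRRRRRR
KRRRRRRR
RRRRRRRR
RRRYRRRR
YRRYBRRR
YRRRRRRR
RRRRYRRR
After op 5 paint(4,0,B):
RRRRRRRR
KRRRRRRR
RRRRRRRR
RRRYRRRR
BRRYBRRR
YRRRRRRR
RRRRYRRR
After op 6 paint(4,3,K):
RRRRRRRR
KRRRRRRR
RRRRRRRR
RRRYRRRR
BRRKBRRR
YRRRRRRR
RRRRYRRR

Answer: RRRRRRRR
KRRRRRRR
RRRRRRRR
RRRYRRRR
BRRKBRRR
YRRRRRRR
RRRRYRRR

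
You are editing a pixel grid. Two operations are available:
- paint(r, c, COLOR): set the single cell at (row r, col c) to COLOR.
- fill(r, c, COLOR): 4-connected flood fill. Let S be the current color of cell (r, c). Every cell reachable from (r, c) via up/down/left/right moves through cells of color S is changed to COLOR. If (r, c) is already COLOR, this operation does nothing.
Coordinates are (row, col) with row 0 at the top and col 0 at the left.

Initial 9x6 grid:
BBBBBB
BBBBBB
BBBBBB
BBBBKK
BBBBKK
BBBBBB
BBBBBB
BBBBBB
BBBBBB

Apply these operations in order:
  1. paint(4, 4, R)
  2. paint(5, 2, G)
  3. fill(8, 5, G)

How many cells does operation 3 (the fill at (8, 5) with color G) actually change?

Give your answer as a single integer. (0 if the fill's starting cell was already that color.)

After op 1 paint(4,4,R):
BBBBBB
BBBBBB
BBBBBB
BBBBKK
BBBBRK
BBBBBB
BBBBBB
BBBBBB
BBBBBB
After op 2 paint(5,2,G):
BBBBBB
BBBBBB
BBBBBB
BBBBKK
BBBBRK
BBGBBB
BBBBBB
BBBBBB
BBBBBB
After op 3 fill(8,5,G) [49 cells changed]:
GGGGGG
GGGGGG
GGGGGG
GGGGKK
GGGGRK
GGGGGG
GGGGGG
GGGGGG
GGGGGG

Answer: 49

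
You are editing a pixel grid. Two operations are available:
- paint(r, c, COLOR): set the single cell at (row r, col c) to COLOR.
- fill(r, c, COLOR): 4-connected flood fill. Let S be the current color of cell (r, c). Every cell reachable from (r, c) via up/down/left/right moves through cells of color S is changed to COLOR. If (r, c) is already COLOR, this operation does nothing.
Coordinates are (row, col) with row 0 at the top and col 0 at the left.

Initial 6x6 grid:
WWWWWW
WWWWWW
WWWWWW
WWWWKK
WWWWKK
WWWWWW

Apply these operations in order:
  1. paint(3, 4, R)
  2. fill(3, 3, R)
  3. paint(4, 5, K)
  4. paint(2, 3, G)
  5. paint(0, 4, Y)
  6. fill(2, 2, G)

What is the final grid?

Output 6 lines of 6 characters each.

Answer: GGGGYG
GGGGGG
GGGGGG
GGGGGK
GGGGKK
GGGGGG

Derivation:
After op 1 paint(3,4,R):
WWWWWW
WWWWWW
WWWWWW
WWWWRK
WWWWKK
WWWWWW
After op 2 fill(3,3,R) [32 cells changed]:
RRRRRR
RRRRRR
RRRRRR
RRRRRK
RRRRKK
RRRRRR
After op 3 paint(4,5,K):
RRRRRR
RRRRRR
RRRRRR
RRRRRK
RRRRKK
RRRRRR
After op 4 paint(2,3,G):
RRRRRR
RRRRRR
RRRGRR
RRRRRK
RRRRKK
RRRRRR
After op 5 paint(0,4,Y):
RRRRYR
RRRRRR
RRRGRR
RRRRRK
RRRRKK
RRRRRR
After op 6 fill(2,2,G) [31 cells changed]:
GGGGYG
GGGGGG
GGGGGG
GGGGGK
GGGGKK
GGGGGG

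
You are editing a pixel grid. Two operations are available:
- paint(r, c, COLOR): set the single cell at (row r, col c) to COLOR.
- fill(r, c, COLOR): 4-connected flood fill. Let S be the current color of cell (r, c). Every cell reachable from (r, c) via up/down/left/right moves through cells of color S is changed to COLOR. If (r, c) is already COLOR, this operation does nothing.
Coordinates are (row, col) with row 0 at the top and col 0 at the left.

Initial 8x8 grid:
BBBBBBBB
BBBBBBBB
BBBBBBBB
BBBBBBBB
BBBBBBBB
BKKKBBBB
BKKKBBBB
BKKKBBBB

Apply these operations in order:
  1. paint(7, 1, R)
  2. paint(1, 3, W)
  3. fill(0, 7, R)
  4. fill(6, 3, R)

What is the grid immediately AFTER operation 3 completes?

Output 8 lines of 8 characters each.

Answer: RRRRRRRR
RRRWRRRR
RRRRRRRR
RRRRRRRR
RRRRRRRR
RKKKRRRR
RKKKRRRR
RRKKRRRR

Derivation:
After op 1 paint(7,1,R):
BBBBBBBB
BBBBBBBB
BBBBBBBB
BBBBBBBB
BBBBBBBB
BKKKBBBB
BKKKBBBB
BRKKBBBB
After op 2 paint(1,3,W):
BBBBBBBB
BBBWBBBB
BBBBBBBB
BBBBBBBB
BBBBBBBB
BKKKBBBB
BKKKBBBB
BRKKBBBB
After op 3 fill(0,7,R) [54 cells changed]:
RRRRRRRR
RRRWRRRR
RRRRRRRR
RRRRRRRR
RRRRRRRR
RKKKRRRR
RKKKRRRR
RRKKRRRR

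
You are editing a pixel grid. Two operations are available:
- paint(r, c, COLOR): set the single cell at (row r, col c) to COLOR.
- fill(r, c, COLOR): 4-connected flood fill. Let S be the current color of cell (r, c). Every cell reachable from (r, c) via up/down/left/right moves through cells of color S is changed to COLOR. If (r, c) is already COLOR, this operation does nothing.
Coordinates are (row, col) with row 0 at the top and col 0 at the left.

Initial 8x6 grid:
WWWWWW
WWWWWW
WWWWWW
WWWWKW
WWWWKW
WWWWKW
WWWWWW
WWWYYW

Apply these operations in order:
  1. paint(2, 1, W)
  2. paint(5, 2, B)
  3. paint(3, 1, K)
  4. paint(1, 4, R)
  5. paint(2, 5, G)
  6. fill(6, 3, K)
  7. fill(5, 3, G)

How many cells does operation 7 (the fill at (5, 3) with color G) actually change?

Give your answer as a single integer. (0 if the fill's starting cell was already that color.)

Answer: 43

Derivation:
After op 1 paint(2,1,W):
WWWWWW
WWWWWW
WWWWWW
WWWWKW
WWWWKW
WWWWKW
WWWWWW
WWWYYW
After op 2 paint(5,2,B):
WWWWWW
WWWWWW
WWWWWW
WWWWKW
WWWWKW
WWBWKW
WWWWWW
WWWYYW
After op 3 paint(3,1,K):
WWWWWW
WWWWWW
WWWWWW
WKWWKW
WWWWKW
WWBWKW
WWWWWW
WWWYYW
After op 4 paint(1,4,R):
WWWWWW
WWWWRW
WWWWWW
WKWWKW
WWWWKW
WWBWKW
WWWWWW
WWWYYW
After op 5 paint(2,5,G):
WWWWWW
WWWWRW
WWWWWG
WKWWKW
WWWWKW
WWBWKW
WWWWWW
WWWYYW
After op 6 fill(6,3,K) [39 cells changed]:
KKKKKK
KKKKRK
KKKKKG
KKKKKK
KKKKKK
KKBKKK
KKKKKK
KKKYYK
After op 7 fill(5,3,G) [43 cells changed]:
GGGGGG
GGGGRG
GGGGGG
GGGGGG
GGGGGG
GGBGGG
GGGGGG
GGGYYG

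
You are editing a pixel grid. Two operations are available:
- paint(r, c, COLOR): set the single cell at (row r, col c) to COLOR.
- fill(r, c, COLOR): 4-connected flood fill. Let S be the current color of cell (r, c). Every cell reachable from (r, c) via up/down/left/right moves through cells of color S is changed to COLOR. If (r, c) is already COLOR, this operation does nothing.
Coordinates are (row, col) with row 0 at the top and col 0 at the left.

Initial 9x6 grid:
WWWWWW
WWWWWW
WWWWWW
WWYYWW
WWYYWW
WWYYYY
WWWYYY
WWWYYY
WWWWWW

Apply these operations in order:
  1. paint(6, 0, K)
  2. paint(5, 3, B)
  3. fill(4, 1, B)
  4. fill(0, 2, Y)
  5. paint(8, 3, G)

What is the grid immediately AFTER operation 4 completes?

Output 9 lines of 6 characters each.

Answer: YYYYYY
YYYYYY
YYYYYY
YYYYYY
YYYYYY
YYYBYY
KYYYYY
YYYYYY
YYYYYY

Derivation:
After op 1 paint(6,0,K):
WWWWWW
WWWWWW
WWWWWW
WWYYWW
WWYYWW
WWYYYY
KWWYYY
WWWYYY
WWWWWW
After op 2 paint(5,3,B):
WWWWWW
WWWWWW
WWWWWW
WWYYWW
WWYYWW
WWYBYY
KWWYYY
WWWYYY
WWWWWW
After op 3 fill(4,1,B) [39 cells changed]:
BBBBBB
BBBBBB
BBBBBB
BBYYBB
BBYYBB
BBYBYY
KBBYYY
BBBYYY
BBBBBB
After op 4 fill(0,2,Y) [39 cells changed]:
YYYYYY
YYYYYY
YYYYYY
YYYYYY
YYYYYY
YYYBYY
KYYYYY
YYYYYY
YYYYYY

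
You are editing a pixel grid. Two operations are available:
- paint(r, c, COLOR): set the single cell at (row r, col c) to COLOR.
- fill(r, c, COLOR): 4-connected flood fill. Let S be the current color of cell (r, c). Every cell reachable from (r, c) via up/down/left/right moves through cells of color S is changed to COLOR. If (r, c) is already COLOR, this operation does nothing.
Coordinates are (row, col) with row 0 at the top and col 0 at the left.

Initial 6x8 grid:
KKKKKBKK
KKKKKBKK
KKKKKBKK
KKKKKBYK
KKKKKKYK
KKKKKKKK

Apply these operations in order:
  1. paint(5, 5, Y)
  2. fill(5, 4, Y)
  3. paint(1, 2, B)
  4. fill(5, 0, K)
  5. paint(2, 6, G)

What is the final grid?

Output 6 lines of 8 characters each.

After op 1 paint(5,5,Y):
KKKKKBKK
KKKKKBKK
KKKKKBKK
KKKKKBYK
KKKKKKYK
KKKKKYKK
After op 2 fill(5,4,Y) [31 cells changed]:
YYYYYBKK
YYYYYBKK
YYYYYBKK
YYYYYBYK
YYYYYYYK
YYYYYYKK
After op 3 paint(1,2,B):
YYYYYBKK
YYBYYBKK
YYYYYBKK
YYYYYBYK
YYYYYYYK
YYYYYYKK
After op 4 fill(5,0,K) [33 cells changed]:
KKKKKBKK
KKBKKBKK
KKKKKBKK
KKKKKBKK
KKKKKKKK
KKKKKKKK
After op 5 paint(2,6,G):
KKKKKBKK
KKBKKBKK
KKKKKBGK
KKKKKBKK
KKKKKKKK
KKKKKKKK

Answer: KKKKKBKK
KKBKKBKK
KKKKKBGK
KKKKKBKK
KKKKKKKK
KKKKKKKK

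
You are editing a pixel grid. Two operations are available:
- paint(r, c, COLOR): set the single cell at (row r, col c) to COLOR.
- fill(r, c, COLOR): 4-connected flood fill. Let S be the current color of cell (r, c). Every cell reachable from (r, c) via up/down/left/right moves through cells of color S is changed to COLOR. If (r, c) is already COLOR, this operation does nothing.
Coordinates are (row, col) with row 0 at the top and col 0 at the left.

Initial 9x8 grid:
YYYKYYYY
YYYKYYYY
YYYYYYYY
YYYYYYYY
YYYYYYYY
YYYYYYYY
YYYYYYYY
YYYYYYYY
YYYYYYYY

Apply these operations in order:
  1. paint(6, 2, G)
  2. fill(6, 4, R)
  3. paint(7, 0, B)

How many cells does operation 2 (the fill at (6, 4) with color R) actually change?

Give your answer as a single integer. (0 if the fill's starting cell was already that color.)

After op 1 paint(6,2,G):
YYYKYYYY
YYYKYYYY
YYYYYYYY
YYYYYYYY
YYYYYYYY
YYYYYYYY
YYGYYYYY
YYYYYYYY
YYYYYYYY
After op 2 fill(6,4,R) [69 cells changed]:
RRRKRRRR
RRRKRRRR
RRRRRRRR
RRRRRRRR
RRRRRRRR
RRRRRRRR
RRGRRRRR
RRRRRRRR
RRRRRRRR

Answer: 69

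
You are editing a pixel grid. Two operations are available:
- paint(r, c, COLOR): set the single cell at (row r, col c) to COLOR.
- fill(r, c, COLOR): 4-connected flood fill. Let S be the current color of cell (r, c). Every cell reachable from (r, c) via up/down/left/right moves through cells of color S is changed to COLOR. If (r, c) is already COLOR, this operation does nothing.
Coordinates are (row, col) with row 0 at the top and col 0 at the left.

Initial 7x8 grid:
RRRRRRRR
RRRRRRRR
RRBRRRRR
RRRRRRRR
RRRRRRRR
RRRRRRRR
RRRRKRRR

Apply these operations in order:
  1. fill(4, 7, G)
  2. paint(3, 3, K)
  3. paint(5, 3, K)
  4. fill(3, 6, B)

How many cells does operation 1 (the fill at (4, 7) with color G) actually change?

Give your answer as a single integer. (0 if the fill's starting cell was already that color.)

After op 1 fill(4,7,G) [54 cells changed]:
GGGGGGGG
GGGGGGGG
GGBGGGGG
GGGGGGGG
GGGGGGGG
GGGGGGGG
GGGGKGGG

Answer: 54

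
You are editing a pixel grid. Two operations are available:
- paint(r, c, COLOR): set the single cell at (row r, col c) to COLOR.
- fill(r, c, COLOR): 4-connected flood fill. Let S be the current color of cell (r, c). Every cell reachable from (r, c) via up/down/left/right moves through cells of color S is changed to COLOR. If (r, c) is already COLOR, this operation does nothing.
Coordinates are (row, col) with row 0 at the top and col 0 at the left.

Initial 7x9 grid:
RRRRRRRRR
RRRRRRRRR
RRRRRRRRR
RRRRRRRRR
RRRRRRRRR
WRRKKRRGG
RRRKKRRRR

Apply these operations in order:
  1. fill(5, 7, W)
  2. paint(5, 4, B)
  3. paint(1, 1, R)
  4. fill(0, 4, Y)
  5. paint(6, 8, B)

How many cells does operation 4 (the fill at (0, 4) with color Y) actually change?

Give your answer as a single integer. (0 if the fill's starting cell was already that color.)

Answer: 56

Derivation:
After op 1 fill(5,7,W) [2 cells changed]:
RRRRRRRRR
RRRRRRRRR
RRRRRRRRR
RRRRRRRRR
RRRRRRRRR
WRRKKRRWW
RRRKKRRRR
After op 2 paint(5,4,B):
RRRRRRRRR
RRRRRRRRR
RRRRRRRRR
RRRRRRRRR
RRRRRRRRR
WRRKBRRWW
RRRKKRRRR
After op 3 paint(1,1,R):
RRRRRRRRR
RRRRRRRRR
RRRRRRRRR
RRRRRRRRR
RRRRRRRRR
WRRKBRRWW
RRRKKRRRR
After op 4 fill(0,4,Y) [56 cells changed]:
YYYYYYYYY
YYYYYYYYY
YYYYYYYYY
YYYYYYYYY
YYYYYYYYY
WYYKBYYWW
YYYKKYYYY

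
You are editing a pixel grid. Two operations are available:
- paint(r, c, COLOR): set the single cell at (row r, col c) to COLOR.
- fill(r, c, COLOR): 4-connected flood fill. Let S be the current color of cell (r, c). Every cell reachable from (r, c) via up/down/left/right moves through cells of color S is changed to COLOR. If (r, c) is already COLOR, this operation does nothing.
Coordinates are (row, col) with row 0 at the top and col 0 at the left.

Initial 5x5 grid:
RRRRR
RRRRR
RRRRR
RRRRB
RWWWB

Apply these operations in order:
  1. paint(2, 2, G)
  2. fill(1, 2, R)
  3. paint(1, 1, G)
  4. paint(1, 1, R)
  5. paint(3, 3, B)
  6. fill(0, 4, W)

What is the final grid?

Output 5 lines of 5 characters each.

After op 1 paint(2,2,G):
RRRRR
RRRRR
RRGRR
RRRRB
RWWWB
After op 2 fill(1,2,R) [0 cells changed]:
RRRRR
RRRRR
RRGRR
RRRRB
RWWWB
After op 3 paint(1,1,G):
RRRRR
RGRRR
RRGRR
RRRRB
RWWWB
After op 4 paint(1,1,R):
RRRRR
RRRRR
RRGRR
RRRRB
RWWWB
After op 5 paint(3,3,B):
RRRRR
RRRRR
RRGRR
RRRBB
RWWWB
After op 6 fill(0,4,W) [18 cells changed]:
WWWWW
WWWWW
WWGWW
WWWBB
WWWWB

Answer: WWWWW
WWWWW
WWGWW
WWWBB
WWWWB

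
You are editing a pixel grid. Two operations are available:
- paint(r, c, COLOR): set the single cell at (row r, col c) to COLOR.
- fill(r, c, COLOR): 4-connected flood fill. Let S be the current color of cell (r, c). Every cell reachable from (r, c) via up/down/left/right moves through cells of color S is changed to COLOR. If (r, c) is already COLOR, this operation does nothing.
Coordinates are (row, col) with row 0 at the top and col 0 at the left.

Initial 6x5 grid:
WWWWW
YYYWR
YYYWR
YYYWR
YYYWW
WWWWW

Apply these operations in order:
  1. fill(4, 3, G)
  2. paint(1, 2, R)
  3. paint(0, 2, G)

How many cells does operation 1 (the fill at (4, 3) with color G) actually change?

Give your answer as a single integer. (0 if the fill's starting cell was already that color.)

After op 1 fill(4,3,G) [15 cells changed]:
GGGGG
YYYGR
YYYGR
YYYGR
YYYGG
GGGGG

Answer: 15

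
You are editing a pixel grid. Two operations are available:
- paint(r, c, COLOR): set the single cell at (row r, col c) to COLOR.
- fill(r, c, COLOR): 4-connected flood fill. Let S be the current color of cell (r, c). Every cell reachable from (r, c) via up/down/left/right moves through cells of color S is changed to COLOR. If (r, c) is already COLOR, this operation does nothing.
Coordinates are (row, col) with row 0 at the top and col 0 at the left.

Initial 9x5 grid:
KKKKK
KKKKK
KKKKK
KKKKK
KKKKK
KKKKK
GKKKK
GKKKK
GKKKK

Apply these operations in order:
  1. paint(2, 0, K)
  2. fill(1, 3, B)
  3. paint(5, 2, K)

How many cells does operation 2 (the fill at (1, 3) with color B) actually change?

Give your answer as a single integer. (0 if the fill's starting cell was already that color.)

After op 1 paint(2,0,K):
KKKKK
KKKKK
KKKKK
KKKKK
KKKKK
KKKKK
GKKKK
GKKKK
GKKKK
After op 2 fill(1,3,B) [42 cells changed]:
BBBBB
BBBBB
BBBBB
BBBBB
BBBBB
BBBBB
GBBBB
GBBBB
GBBBB

Answer: 42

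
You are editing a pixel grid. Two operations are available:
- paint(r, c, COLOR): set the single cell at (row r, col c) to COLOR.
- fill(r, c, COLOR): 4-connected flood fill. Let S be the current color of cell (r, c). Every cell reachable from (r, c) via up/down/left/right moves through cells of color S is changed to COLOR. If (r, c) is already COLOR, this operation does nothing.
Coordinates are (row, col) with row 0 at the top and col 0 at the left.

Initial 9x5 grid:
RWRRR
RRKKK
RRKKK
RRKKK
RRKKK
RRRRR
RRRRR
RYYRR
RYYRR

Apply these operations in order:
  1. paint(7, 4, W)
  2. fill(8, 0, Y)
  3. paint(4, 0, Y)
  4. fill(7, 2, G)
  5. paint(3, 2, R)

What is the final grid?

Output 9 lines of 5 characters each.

After op 1 paint(7,4,W):
RWRRR
RRKKK
RRKKK
RRKKK
RRKKK
RRRRR
RRRRR
RYYRW
RYYRR
After op 2 fill(8,0,Y) [24 cells changed]:
YWRRR
YYKKK
YYKKK
YYKKK
YYKKK
YYYYY
YYYYY
YYYYW
YYYYY
After op 3 paint(4,0,Y):
YWRRR
YYKKK
YYKKK
YYKKK
YYKKK
YYYYY
YYYYY
YYYYW
YYYYY
After op 4 fill(7,2,G) [28 cells changed]:
GWRRR
GGKKK
GGKKK
GGKKK
GGKKK
GGGGG
GGGGG
GGGGW
GGGGG
After op 5 paint(3,2,R):
GWRRR
GGKKK
GGKKK
GGRKK
GGKKK
GGGGG
GGGGG
GGGGW
GGGGG

Answer: GWRRR
GGKKK
GGKKK
GGRKK
GGKKK
GGGGG
GGGGG
GGGGW
GGGGG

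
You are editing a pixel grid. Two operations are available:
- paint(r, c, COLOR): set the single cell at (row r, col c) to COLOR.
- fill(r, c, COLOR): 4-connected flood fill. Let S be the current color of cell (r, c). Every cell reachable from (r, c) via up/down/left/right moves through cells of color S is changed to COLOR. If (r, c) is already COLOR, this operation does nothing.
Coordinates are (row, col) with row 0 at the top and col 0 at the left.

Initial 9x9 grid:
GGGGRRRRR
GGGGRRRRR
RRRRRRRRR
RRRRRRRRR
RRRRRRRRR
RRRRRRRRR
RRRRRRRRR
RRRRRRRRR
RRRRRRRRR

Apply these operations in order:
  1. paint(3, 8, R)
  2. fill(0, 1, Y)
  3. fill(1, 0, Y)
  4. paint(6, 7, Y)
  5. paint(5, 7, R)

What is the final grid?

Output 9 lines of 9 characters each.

After op 1 paint(3,8,R):
GGGGRRRRR
GGGGRRRRR
RRRRRRRRR
RRRRRRRRR
RRRRRRRRR
RRRRRRRRR
RRRRRRRRR
RRRRRRRRR
RRRRRRRRR
After op 2 fill(0,1,Y) [8 cells changed]:
YYYYRRRRR
YYYYRRRRR
RRRRRRRRR
RRRRRRRRR
RRRRRRRRR
RRRRRRRRR
RRRRRRRRR
RRRRRRRRR
RRRRRRRRR
After op 3 fill(1,0,Y) [0 cells changed]:
YYYYRRRRR
YYYYRRRRR
RRRRRRRRR
RRRRRRRRR
RRRRRRRRR
RRRRRRRRR
RRRRRRRRR
RRRRRRRRR
RRRRRRRRR
After op 4 paint(6,7,Y):
YYYYRRRRR
YYYYRRRRR
RRRRRRRRR
RRRRRRRRR
RRRRRRRRR
RRRRRRRRR
RRRRRRRYR
RRRRRRRRR
RRRRRRRRR
After op 5 paint(5,7,R):
YYYYRRRRR
YYYYRRRRR
RRRRRRRRR
RRRRRRRRR
RRRRRRRRR
RRRRRRRRR
RRRRRRRYR
RRRRRRRRR
RRRRRRRRR

Answer: YYYYRRRRR
YYYYRRRRR
RRRRRRRRR
RRRRRRRRR
RRRRRRRRR
RRRRRRRRR
RRRRRRRYR
RRRRRRRRR
RRRRRRRRR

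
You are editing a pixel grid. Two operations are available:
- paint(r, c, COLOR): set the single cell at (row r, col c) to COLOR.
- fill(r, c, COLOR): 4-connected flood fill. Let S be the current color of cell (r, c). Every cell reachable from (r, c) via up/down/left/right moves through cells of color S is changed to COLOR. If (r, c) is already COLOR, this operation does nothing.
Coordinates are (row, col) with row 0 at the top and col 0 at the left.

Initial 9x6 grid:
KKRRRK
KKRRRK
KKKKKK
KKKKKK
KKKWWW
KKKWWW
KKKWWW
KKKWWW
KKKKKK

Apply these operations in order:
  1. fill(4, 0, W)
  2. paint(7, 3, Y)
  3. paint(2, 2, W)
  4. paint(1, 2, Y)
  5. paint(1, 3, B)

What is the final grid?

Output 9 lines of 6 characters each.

Answer: WWRRRW
WWYBRW
WWWWWW
WWWWWW
WWWWWW
WWWWWW
WWWWWW
WWWYWW
WWWWWW

Derivation:
After op 1 fill(4,0,W) [36 cells changed]:
WWRRRW
WWRRRW
WWWWWW
WWWWWW
WWWWWW
WWWWWW
WWWWWW
WWWWWW
WWWWWW
After op 2 paint(7,3,Y):
WWRRRW
WWRRRW
WWWWWW
WWWWWW
WWWWWW
WWWWWW
WWWWWW
WWWYWW
WWWWWW
After op 3 paint(2,2,W):
WWRRRW
WWRRRW
WWWWWW
WWWWWW
WWWWWW
WWWWWW
WWWWWW
WWWYWW
WWWWWW
After op 4 paint(1,2,Y):
WWRRRW
WWYRRW
WWWWWW
WWWWWW
WWWWWW
WWWWWW
WWWWWW
WWWYWW
WWWWWW
After op 5 paint(1,3,B):
WWRRRW
WWYBRW
WWWWWW
WWWWWW
WWWWWW
WWWWWW
WWWWWW
WWWYWW
WWWWWW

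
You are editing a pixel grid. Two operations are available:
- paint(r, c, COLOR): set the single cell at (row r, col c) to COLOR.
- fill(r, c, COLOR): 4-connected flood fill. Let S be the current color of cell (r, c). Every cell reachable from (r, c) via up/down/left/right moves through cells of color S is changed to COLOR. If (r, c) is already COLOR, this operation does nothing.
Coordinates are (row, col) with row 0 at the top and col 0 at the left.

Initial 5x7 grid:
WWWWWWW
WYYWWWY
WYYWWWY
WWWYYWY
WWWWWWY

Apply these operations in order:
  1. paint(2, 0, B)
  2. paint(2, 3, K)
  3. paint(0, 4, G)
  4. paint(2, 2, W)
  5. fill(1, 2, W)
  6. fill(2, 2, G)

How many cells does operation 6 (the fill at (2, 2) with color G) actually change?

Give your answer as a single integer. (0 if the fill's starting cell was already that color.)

Answer: 26

Derivation:
After op 1 paint(2,0,B):
WWWWWWW
WYYWWWY
BYYWWWY
WWWYYWY
WWWWWWY
After op 2 paint(2,3,K):
WWWWWWW
WYYWWWY
BYYKWWY
WWWYYWY
WWWWWWY
After op 3 paint(0,4,G):
WWWWGWW
WYYWWWY
BYYKWWY
WWWYYWY
WWWWWWY
After op 4 paint(2,2,W):
WWWWGWW
WYYWWWY
BYWKWWY
WWWYYWY
WWWWWWY
After op 5 fill(1,2,W) [3 cells changed]:
WWWWGWW
WWWWWWY
BWWKWWY
WWWYYWY
WWWWWWY
After op 6 fill(2,2,G) [26 cells changed]:
GGGGGGG
GGGGGGY
BGGKGGY
GGGYYGY
GGGGGGY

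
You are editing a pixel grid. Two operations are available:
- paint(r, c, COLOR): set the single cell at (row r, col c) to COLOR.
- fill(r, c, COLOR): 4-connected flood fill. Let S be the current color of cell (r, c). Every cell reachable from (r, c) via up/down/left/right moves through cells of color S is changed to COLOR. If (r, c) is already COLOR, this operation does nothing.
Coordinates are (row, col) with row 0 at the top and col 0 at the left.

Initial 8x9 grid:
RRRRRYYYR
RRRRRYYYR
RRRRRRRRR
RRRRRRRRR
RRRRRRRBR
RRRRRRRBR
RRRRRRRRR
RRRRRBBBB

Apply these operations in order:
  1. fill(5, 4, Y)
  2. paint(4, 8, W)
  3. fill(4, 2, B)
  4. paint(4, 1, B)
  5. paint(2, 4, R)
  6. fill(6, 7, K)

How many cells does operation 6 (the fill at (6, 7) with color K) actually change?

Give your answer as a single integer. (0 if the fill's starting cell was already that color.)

After op 1 fill(5,4,Y) [60 cells changed]:
YYYYYYYYY
YYYYYYYYY
YYYYYYYYY
YYYYYYYYY
YYYYYYYBY
YYYYYYYBY
YYYYYYYYY
YYYYYBBBB
After op 2 paint(4,8,W):
YYYYYYYYY
YYYYYYYYY
YYYYYYYYY
YYYYYYYYY
YYYYYYYBW
YYYYYYYBY
YYYYYYYYY
YYYYYBBBB
After op 3 fill(4,2,B) [65 cells changed]:
BBBBBBBBB
BBBBBBBBB
BBBBBBBBB
BBBBBBBBB
BBBBBBBBW
BBBBBBBBB
BBBBBBBBB
BBBBBBBBB
After op 4 paint(4,1,B):
BBBBBBBBB
BBBBBBBBB
BBBBBBBBB
BBBBBBBBB
BBBBBBBBW
BBBBBBBBB
BBBBBBBBB
BBBBBBBBB
After op 5 paint(2,4,R):
BBBBBBBBB
BBBBBBBBB
BBBBRBBBB
BBBBBBBBB
BBBBBBBBW
BBBBBBBBB
BBBBBBBBB
BBBBBBBBB
After op 6 fill(6,7,K) [70 cells changed]:
KKKKKKKKK
KKKKKKKKK
KKKKRKKKK
KKKKKKKKK
KKKKKKKKW
KKKKKKKKK
KKKKKKKKK
KKKKKKKKK

Answer: 70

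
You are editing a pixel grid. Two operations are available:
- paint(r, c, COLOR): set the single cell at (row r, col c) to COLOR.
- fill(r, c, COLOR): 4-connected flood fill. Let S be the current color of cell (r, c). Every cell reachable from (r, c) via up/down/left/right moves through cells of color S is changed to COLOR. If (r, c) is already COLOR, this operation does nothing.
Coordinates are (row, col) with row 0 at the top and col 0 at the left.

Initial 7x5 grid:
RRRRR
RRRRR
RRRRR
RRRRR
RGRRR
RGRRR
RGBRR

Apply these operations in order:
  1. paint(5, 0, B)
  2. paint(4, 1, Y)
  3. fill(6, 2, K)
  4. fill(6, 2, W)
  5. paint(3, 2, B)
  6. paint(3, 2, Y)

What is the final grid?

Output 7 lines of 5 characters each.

After op 1 paint(5,0,B):
RRRRR
RRRRR
RRRRR
RRRRR
RGRRR
BGRRR
RGBRR
After op 2 paint(4,1,Y):
RRRRR
RRRRR
RRRRR
RRRRR
RYRRR
BGRRR
RGBRR
After op 3 fill(6,2,K) [1 cells changed]:
RRRRR
RRRRR
RRRRR
RRRRR
RYRRR
BGRRR
RGKRR
After op 4 fill(6,2,W) [1 cells changed]:
RRRRR
RRRRR
RRRRR
RRRRR
RYRRR
BGRRR
RGWRR
After op 5 paint(3,2,B):
RRRRR
RRRRR
RRRRR
RRBRR
RYRRR
BGRRR
RGWRR
After op 6 paint(3,2,Y):
RRRRR
RRRRR
RRRRR
RRYRR
RYRRR
BGRRR
RGWRR

Answer: RRRRR
RRRRR
RRRRR
RRYRR
RYRRR
BGRRR
RGWRR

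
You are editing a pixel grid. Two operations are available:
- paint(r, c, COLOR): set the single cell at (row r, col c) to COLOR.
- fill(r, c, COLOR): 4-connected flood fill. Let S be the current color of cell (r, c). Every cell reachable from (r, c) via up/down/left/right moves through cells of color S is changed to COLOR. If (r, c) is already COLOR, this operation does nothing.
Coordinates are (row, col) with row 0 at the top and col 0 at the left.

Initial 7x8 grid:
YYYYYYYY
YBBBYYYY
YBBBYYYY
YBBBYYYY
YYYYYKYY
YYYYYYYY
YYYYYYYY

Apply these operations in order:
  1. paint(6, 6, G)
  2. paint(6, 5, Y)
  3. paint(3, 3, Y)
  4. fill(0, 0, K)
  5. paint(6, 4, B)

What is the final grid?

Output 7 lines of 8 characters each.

Answer: KKKKKKKK
KBBBKKKK
KBBBKKKK
KBBKKKKK
KKKKKKKK
KKKKKKKK
KKKKBKGK

Derivation:
After op 1 paint(6,6,G):
YYYYYYYY
YBBBYYYY
YBBBYYYY
YBBBYYYY
YYYYYKYY
YYYYYYYY
YYYYYYGY
After op 2 paint(6,5,Y):
YYYYYYYY
YBBBYYYY
YBBBYYYY
YBBBYYYY
YYYYYKYY
YYYYYYYY
YYYYYYGY
After op 3 paint(3,3,Y):
YYYYYYYY
YBBBYYYY
YBBBYYYY
YBBYYYYY
YYYYYKYY
YYYYYYYY
YYYYYYGY
After op 4 fill(0,0,K) [46 cells changed]:
KKKKKKKK
KBBBKKKK
KBBBKKKK
KBBKKKKK
KKKKKKKK
KKKKKKKK
KKKKKKGK
After op 5 paint(6,4,B):
KKKKKKKK
KBBBKKKK
KBBBKKKK
KBBKKKKK
KKKKKKKK
KKKKKKKK
KKKKBKGK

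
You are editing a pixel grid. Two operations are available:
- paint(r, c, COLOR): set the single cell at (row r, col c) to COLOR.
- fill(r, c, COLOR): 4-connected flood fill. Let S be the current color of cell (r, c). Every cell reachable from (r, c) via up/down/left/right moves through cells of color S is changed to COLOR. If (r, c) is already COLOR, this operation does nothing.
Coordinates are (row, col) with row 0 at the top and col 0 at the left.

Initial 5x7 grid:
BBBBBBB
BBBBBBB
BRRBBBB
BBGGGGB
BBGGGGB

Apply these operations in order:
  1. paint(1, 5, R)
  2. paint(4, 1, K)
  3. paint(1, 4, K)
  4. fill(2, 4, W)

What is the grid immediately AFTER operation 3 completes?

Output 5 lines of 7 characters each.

Answer: BBBBBBB
BBBBKRB
BRRBBBB
BBGGGGB
BKGGGGB

Derivation:
After op 1 paint(1,5,R):
BBBBBBB
BBBBBRB
BRRBBBB
BBGGGGB
BBGGGGB
After op 2 paint(4,1,K):
BBBBBBB
BBBBBRB
BRRBBBB
BBGGGGB
BKGGGGB
After op 3 paint(1,4,K):
BBBBBBB
BBBBKRB
BRRBBBB
BBGGGGB
BKGGGGB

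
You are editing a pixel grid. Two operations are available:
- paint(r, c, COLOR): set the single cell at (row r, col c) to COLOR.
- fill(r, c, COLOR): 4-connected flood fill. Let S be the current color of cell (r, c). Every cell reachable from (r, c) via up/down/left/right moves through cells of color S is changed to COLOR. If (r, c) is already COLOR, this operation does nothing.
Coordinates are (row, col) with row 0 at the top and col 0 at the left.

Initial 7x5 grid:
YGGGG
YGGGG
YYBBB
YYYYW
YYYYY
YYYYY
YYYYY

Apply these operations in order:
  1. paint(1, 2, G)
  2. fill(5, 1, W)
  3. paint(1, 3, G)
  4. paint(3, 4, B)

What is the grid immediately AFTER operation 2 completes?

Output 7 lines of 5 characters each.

After op 1 paint(1,2,G):
YGGGG
YGGGG
YYBBB
YYYYW
YYYYY
YYYYY
YYYYY
After op 2 fill(5,1,W) [23 cells changed]:
WGGGG
WGGGG
WWBBB
WWWWW
WWWWW
WWWWW
WWWWW

Answer: WGGGG
WGGGG
WWBBB
WWWWW
WWWWW
WWWWW
WWWWW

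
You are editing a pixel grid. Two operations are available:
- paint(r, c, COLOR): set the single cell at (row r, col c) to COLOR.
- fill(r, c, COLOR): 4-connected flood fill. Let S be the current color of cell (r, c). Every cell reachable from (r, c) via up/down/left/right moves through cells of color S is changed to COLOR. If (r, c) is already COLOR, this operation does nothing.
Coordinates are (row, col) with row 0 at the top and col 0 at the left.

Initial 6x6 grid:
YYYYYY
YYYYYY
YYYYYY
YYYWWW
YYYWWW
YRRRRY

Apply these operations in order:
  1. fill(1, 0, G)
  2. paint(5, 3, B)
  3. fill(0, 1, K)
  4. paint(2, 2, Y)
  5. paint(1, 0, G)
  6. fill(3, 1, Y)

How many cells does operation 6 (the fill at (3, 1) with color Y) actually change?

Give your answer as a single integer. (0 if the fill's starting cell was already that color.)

Answer: 23

Derivation:
After op 1 fill(1,0,G) [25 cells changed]:
GGGGGG
GGGGGG
GGGGGG
GGGWWW
GGGWWW
GRRRRY
After op 2 paint(5,3,B):
GGGGGG
GGGGGG
GGGGGG
GGGWWW
GGGWWW
GRRBRY
After op 3 fill(0,1,K) [25 cells changed]:
KKKKKK
KKKKKK
KKKKKK
KKKWWW
KKKWWW
KRRBRY
After op 4 paint(2,2,Y):
KKKKKK
KKKKKK
KKYKKK
KKKWWW
KKKWWW
KRRBRY
After op 5 paint(1,0,G):
KKKKKK
GKKKKK
KKYKKK
KKKWWW
KKKWWW
KRRBRY
After op 6 fill(3,1,Y) [23 cells changed]:
YYYYYY
GYYYYY
YYYYYY
YYYWWW
YYYWWW
YRRBRY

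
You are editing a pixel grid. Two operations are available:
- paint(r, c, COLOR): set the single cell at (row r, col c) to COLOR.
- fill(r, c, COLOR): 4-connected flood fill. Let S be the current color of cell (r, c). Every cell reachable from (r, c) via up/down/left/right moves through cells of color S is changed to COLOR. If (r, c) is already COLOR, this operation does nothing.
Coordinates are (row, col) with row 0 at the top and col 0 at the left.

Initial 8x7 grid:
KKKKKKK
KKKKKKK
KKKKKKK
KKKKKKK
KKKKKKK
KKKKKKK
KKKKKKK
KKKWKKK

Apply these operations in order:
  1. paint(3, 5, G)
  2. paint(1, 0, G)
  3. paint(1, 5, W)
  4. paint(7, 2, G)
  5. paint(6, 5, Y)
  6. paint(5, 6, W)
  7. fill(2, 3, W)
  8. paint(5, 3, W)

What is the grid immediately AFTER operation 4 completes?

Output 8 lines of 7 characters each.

After op 1 paint(3,5,G):
KKKKKKK
KKKKKKK
KKKKKKK
KKKKKGK
KKKKKKK
KKKKKKK
KKKKKKK
KKKWKKK
After op 2 paint(1,0,G):
KKKKKKK
GKKKKKK
KKKKKKK
KKKKKGK
KKKKKKK
KKKKKKK
KKKKKKK
KKKWKKK
After op 3 paint(1,5,W):
KKKKKKK
GKKKKWK
KKKKKKK
KKKKKGK
KKKKKKK
KKKKKKK
KKKKKKK
KKKWKKK
After op 4 paint(7,2,G):
KKKKKKK
GKKKKWK
KKKKKKK
KKKKKGK
KKKKKKK
KKKKKKK
KKKKKKK
KKGWKKK

Answer: KKKKKKK
GKKKKWK
KKKKKKK
KKKKKGK
KKKKKKK
KKKKKKK
KKKKKKK
KKGWKKK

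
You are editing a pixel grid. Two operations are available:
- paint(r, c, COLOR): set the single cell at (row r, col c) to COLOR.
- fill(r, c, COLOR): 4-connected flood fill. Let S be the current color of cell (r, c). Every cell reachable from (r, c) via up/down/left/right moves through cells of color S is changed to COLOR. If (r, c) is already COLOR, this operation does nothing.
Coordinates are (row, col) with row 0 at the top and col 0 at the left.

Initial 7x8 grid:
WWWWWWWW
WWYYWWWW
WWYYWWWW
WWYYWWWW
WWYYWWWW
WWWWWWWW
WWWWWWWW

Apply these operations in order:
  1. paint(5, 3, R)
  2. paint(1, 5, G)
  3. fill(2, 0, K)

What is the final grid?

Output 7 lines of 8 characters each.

After op 1 paint(5,3,R):
WWWWWWWW
WWYYWWWW
WWYYWWWW
WWYYWWWW
WWYYWWWW
WWWRWWWW
WWWWWWWW
After op 2 paint(1,5,G):
WWWWWWWW
WWYYWGWW
WWYYWWWW
WWYYWWWW
WWYYWWWW
WWWRWWWW
WWWWWWWW
After op 3 fill(2,0,K) [46 cells changed]:
KKKKKKKK
KKYYKGKK
KKYYKKKK
KKYYKKKK
KKYYKKKK
KKKRKKKK
KKKKKKKK

Answer: KKKKKKKK
KKYYKGKK
KKYYKKKK
KKYYKKKK
KKYYKKKK
KKKRKKKK
KKKKKKKK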